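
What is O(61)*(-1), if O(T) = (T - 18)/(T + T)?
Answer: -43/122 ≈ -0.35246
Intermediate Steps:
O(T) = (-18 + T)/(2*T) (O(T) = (-18 + T)/((2*T)) = (-18 + T)*(1/(2*T)) = (-18 + T)/(2*T))
O(61)*(-1) = ((½)*(-18 + 61)/61)*(-1) = ((½)*(1/61)*43)*(-1) = (43/122)*(-1) = -43/122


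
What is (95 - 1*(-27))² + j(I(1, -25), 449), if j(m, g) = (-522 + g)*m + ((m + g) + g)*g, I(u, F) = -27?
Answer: 407934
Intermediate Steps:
j(m, g) = g*(m + 2*g) + m*(-522 + g) (j(m, g) = m*(-522 + g) + ((g + m) + g)*g = m*(-522 + g) + (m + 2*g)*g = m*(-522 + g) + g*(m + 2*g) = g*(m + 2*g) + m*(-522 + g))
(95 - 1*(-27))² + j(I(1, -25), 449) = (95 - 1*(-27))² + (-522*(-27) + 2*449² + 2*449*(-27)) = (95 + 27)² + (14094 + 2*201601 - 24246) = 122² + (14094 + 403202 - 24246) = 14884 + 393050 = 407934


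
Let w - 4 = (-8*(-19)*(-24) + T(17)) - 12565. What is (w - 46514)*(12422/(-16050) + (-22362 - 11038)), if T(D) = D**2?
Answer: 16734884967574/8025 ≈ 2.0853e+9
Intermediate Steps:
w = -15920 (w = 4 + ((-8*(-19)*(-24) + 17**2) - 12565) = 4 + ((152*(-24) + 289) - 12565) = 4 + ((-3648 + 289) - 12565) = 4 + (-3359 - 12565) = 4 - 15924 = -15920)
(w - 46514)*(12422/(-16050) + (-22362 - 11038)) = (-15920 - 46514)*(12422/(-16050) + (-22362 - 11038)) = -62434*(12422*(-1/16050) - 33400) = -62434*(-6211/8025 - 33400) = -62434*(-268041211/8025) = 16734884967574/8025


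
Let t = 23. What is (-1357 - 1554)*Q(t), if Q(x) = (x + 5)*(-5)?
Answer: 407540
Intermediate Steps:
Q(x) = -25 - 5*x (Q(x) = (5 + x)*(-5) = -25 - 5*x)
(-1357 - 1554)*Q(t) = (-1357 - 1554)*(-25 - 5*23) = -2911*(-25 - 115) = -2911*(-140) = 407540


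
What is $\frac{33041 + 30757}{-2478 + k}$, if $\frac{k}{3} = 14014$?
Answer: $\frac{1519}{942} \approx 1.6125$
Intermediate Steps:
$k = 42042$ ($k = 3 \cdot 14014 = 42042$)
$\frac{33041 + 30757}{-2478 + k} = \frac{33041 + 30757}{-2478 + 42042} = \frac{63798}{39564} = 63798 \cdot \frac{1}{39564} = \frac{1519}{942}$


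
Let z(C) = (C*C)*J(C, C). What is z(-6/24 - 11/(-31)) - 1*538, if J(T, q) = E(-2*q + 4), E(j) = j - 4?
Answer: -512884053/953312 ≈ -538.00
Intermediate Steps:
E(j) = -4 + j
J(T, q) = -2*q (J(T, q) = -4 + (-2*q + 4) = -4 + (4 - 2*q) = -2*q)
z(C) = -2*C³ (z(C) = (C*C)*(-2*C) = C²*(-2*C) = -2*C³)
z(-6/24 - 11/(-31)) - 1*538 = -2*(-6/24 - 11/(-31))³ - 1*538 = -2*(-6*1/24 - 11*(-1/31))³ - 538 = -2*(-¼ + 11/31)³ - 538 = -2*(13/124)³ - 538 = -2*2197/1906624 - 538 = -2197/953312 - 538 = -512884053/953312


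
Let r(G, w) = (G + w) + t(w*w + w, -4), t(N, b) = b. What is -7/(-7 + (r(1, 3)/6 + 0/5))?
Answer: 1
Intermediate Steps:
r(G, w) = -4 + G + w (r(G, w) = (G + w) - 4 = -4 + G + w)
-7/(-7 + (r(1, 3)/6 + 0/5)) = -7/(-7 + ((-4 + 1 + 3)/6 + 0/5)) = -7/(-7 + (0*(⅙) + 0*(⅕))) = -7/(-7 + (0 + 0)) = -7/(-7 + 0) = -7/(-7) = -7*(-⅐) = 1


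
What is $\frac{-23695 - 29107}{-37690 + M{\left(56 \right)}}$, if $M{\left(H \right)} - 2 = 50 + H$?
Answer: $\frac{26401}{18791} \approx 1.405$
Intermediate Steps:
$M{\left(H \right)} = 52 + H$ ($M{\left(H \right)} = 2 + \left(50 + H\right) = 52 + H$)
$\frac{-23695 - 29107}{-37690 + M{\left(56 \right)}} = \frac{-23695 - 29107}{-37690 + \left(52 + 56\right)} = - \frac{52802}{-37690 + 108} = - \frac{52802}{-37582} = \left(-52802\right) \left(- \frac{1}{37582}\right) = \frac{26401}{18791}$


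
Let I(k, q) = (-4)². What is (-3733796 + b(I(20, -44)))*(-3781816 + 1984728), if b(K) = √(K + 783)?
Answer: 6709959986048 - 1797088*√799 ≈ 6.7099e+12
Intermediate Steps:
I(k, q) = 16
b(K) = √(783 + K)
(-3733796 + b(I(20, -44)))*(-3781816 + 1984728) = (-3733796 + √(783 + 16))*(-3781816 + 1984728) = (-3733796 + √799)*(-1797088) = 6709959986048 - 1797088*√799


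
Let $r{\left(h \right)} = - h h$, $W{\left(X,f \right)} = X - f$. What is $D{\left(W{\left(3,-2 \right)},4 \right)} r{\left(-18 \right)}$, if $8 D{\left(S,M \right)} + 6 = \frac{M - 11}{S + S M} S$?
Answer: $\frac{2997}{10} \approx 299.7$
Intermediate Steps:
$r{\left(h \right)} = - h^{2}$
$D{\left(S,M \right)} = - \frac{3}{4} + \frac{S \left(-11 + M\right)}{8 \left(S + M S\right)}$ ($D{\left(S,M \right)} = - \frac{3}{4} + \frac{\frac{M - 11}{S + S M} S}{8} = - \frac{3}{4} + \frac{\frac{-11 + M}{S + M S} S}{8} = - \frac{3}{4} + \frac{S \frac{1}{S + M S} \left(-11 + M\right)}{8} = - \frac{3}{4} + \frac{S \left(-11 + M\right)}{8 \left(S + M S\right)}$)
$D{\left(W{\left(3,-2 \right)},4 \right)} r{\left(-18 \right)} = \frac{-17 - 20}{8 \left(1 + 4\right)} \left(- \left(-18\right)^{2}\right) = \frac{-17 - 20}{8 \cdot 5} \left(\left(-1\right) 324\right) = \frac{1}{8} \cdot \frac{1}{5} \left(-37\right) \left(-324\right) = \left(- \frac{37}{40}\right) \left(-324\right) = \frac{2997}{10}$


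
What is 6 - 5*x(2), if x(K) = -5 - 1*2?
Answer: 41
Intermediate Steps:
x(K) = -7 (x(K) = -5 - 2 = -7)
6 - 5*x(2) = 6 - 5*(-7) = 6 + 35 = 41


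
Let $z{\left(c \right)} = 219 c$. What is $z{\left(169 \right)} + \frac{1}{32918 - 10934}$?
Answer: $\frac{813649825}{21984} \approx 37011.0$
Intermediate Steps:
$z{\left(169 \right)} + \frac{1}{32918 - 10934} = 219 \cdot 169 + \frac{1}{32918 - 10934} = 37011 + \frac{1}{21984} = \frac{813649825}{21984}$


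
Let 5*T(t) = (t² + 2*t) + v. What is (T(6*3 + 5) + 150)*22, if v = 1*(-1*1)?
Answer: 29128/5 ≈ 5825.6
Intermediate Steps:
v = -1 (v = 1*(-1) = -1)
T(t) = -⅕ + t²/5 + 2*t/5 (T(t) = ((t² + 2*t) - 1)/5 = (-1 + t² + 2*t)/5 = -⅕ + t²/5 + 2*t/5)
(T(6*3 + 5) + 150)*22 = ((-⅕ + (6*3 + 5)²/5 + 2*(6*3 + 5)/5) + 150)*22 = ((-⅕ + (18 + 5)²/5 + 2*(18 + 5)/5) + 150)*22 = ((-⅕ + (⅕)*23² + (⅖)*23) + 150)*22 = ((-⅕ + (⅕)*529 + 46/5) + 150)*22 = ((-⅕ + 529/5 + 46/5) + 150)*22 = (574/5 + 150)*22 = (1324/5)*22 = 29128/5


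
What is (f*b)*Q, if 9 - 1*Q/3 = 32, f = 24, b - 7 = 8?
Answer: -24840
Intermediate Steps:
b = 15 (b = 7 + 8 = 15)
Q = -69 (Q = 27 - 3*32 = 27 - 96 = -69)
(f*b)*Q = (24*15)*(-69) = 360*(-69) = -24840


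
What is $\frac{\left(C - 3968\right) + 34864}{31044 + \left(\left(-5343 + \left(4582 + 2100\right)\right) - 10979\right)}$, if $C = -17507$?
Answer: $\frac{13389}{21404} \approx 0.62554$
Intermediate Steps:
$\frac{\left(C - 3968\right) + 34864}{31044 + \left(\left(-5343 + \left(4582 + 2100\right)\right) - 10979\right)} = \frac{\left(-17507 - 3968\right) + 34864}{31044 + \left(\left(-5343 + \left(4582 + 2100\right)\right) - 10979\right)} = \frac{-21475 + 34864}{31044 + \left(\left(-5343 + 6682\right) - 10979\right)} = \frac{13389}{31044 + \left(1339 - 10979\right)} = \frac{13389}{31044 - 9640} = \frac{13389}{21404}$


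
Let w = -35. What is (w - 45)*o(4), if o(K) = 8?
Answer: -640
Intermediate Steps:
(w - 45)*o(4) = (-35 - 45)*8 = -80*8 = -640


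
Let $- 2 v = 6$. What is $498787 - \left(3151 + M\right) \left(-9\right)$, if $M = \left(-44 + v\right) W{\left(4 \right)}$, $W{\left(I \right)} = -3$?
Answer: $528415$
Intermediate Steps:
$v = -3$ ($v = \left(- \frac{1}{2}\right) 6 = -3$)
$M = 141$ ($M = \left(-44 - 3\right) \left(-3\right) = \left(-47\right) \left(-3\right) = 141$)
$498787 - \left(3151 + M\right) \left(-9\right) = 498787 - \left(3151 + 141\right) \left(-9\right) = 498787 - 3292 \left(-9\right) = 498787 - -29628 = 498787 + 29628 = 528415$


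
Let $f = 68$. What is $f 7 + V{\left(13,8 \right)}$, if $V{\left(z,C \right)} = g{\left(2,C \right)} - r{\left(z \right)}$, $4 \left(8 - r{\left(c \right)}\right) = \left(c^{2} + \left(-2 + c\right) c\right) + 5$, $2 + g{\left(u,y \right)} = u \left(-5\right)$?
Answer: $\frac{2141}{4} \approx 535.25$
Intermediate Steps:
$g{\left(u,y \right)} = -2 - 5 u$ ($g{\left(u,y \right)} = -2 + u \left(-5\right) = -2 - 5 u$)
$r{\left(c \right)} = \frac{27}{4} - \frac{c^{2}}{4} - \frac{c \left(-2 + c\right)}{4}$ ($r{\left(c \right)} = 8 - \frac{\left(c^{2} + \left(-2 + c\right) c\right) + 5}{4} = 8 - \frac{\left(c^{2} + c \left(-2 + c\right)\right) + 5}{4} = 8 - \frac{5 + c^{2} + c \left(-2 + c\right)}{4} = 8 - \left(\frac{5}{4} + \frac{c^{2}}{4} + \frac{c \left(-2 + c\right)}{4}\right) = \frac{27}{4} - \frac{c^{2}}{4} - \frac{c \left(-2 + c\right)}{4}$)
$V{\left(z,C \right)} = - \frac{75}{4} + \frac{z^{2}}{2} - \frac{z}{2}$ ($V{\left(z,C \right)} = \left(-2 - 10\right) - \left(\frac{27}{4} + \frac{z}{2} - \frac{z^{2}}{2}\right) = -12 - \left(\frac{27}{4} + \frac{z}{2} - \frac{z^{2}}{2}\right) = - \frac{75}{4} + \frac{z^{2}}{2} - \frac{z}{2}$)
$f 7 + V{\left(13,8 \right)} = 68 \cdot 7 - \left(\frac{101}{4} - \frac{169}{2}\right) = 476 - - \frac{237}{4} = 476 + \frac{237}{4} = \frac{2141}{4}$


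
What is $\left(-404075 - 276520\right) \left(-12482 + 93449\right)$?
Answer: $-55105735365$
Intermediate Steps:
$\left(-404075 - 276520\right) \left(-12482 + 93449\right) = \left(-680595\right) 80967 = -55105735365$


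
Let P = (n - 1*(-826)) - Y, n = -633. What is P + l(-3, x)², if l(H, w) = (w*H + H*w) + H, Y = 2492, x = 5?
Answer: -1210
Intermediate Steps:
l(H, w) = H + 2*H*w (l(H, w) = (H*w + H*w) + H = 2*H*w + H = H + 2*H*w)
P = -2299 (P = (-633 - 1*(-826)) - 1*2492 = (-633 + 826) - 2492 = 193 - 2492 = -2299)
P + l(-3, x)² = -2299 + (-3*(1 + 2*5))² = -2299 + (-3*(1 + 10))² = -2299 + (-3*11)² = -2299 + (-33)² = -2299 + 1089 = -1210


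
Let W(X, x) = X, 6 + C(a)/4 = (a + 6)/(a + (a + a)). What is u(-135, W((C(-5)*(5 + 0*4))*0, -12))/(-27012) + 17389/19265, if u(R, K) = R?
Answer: 157437481/173462060 ≈ 0.90762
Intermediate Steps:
C(a) = -24 + 4*(6 + a)/(3*a) (C(a) = -24 + 4*((a + 6)/(a + (a + a))) = -24 + 4*((6 + a)/(a + 2*a)) = -24 + 4*((6 + a)/((3*a))) = -24 + 4*((6 + a)*(1/(3*a))) = -24 + 4*((6 + a)/(3*a)) = -24 + 4*(6 + a)/(3*a))
u(-135, W((C(-5)*(5 + 0*4))*0, -12))/(-27012) + 17389/19265 = -135/(-27012) + 17389/19265 = -135*(-1/27012) + 17389*(1/19265) = 45/9004 + 17389/19265 = 157437481/173462060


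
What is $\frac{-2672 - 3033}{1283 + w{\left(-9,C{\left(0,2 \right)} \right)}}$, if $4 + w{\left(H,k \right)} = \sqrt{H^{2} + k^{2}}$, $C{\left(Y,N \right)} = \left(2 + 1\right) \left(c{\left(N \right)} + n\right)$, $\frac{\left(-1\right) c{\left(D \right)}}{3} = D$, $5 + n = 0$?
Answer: $- \frac{7296695}{1634671} + \frac{17115 \sqrt{130}}{1634671} \approx -4.3443$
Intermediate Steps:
$n = -5$ ($n = -5 + 0 = -5$)
$c{\left(D \right)} = - 3 D$
$C{\left(Y,N \right)} = -15 - 9 N$ ($C{\left(Y,N \right)} = \left(2 + 1\right) \left(- 3 N - 5\right) = 3 \left(-5 - 3 N\right) = -15 - 9 N$)
$w{\left(H,k \right)} = -4 + \sqrt{H^{2} + k^{2}}$
$\frac{-2672 - 3033}{1283 + w{\left(-9,C{\left(0,2 \right)} \right)}} = \frac{-2672 - 3033}{1283 - \left(4 - \sqrt{\left(-9\right)^{2} + \left(-15 - 18\right)^{2}}\right)} = - \frac{5705}{1283 - \left(4 - \sqrt{81 + \left(-15 - 18\right)^{2}}\right)} = - \frac{5705}{1283 - \left(4 - \sqrt{81 + \left(-33\right)^{2}}\right)} = - \frac{5705}{1283 - \left(4 - \sqrt{81 + 1089}\right)} = - \frac{5705}{1283 - \left(4 - \sqrt{1170}\right)} = - \frac{5705}{1283 - \left(4 - 3 \sqrt{130}\right)} = - \frac{5705}{1279 + 3 \sqrt{130}}$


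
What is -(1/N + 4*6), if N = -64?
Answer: -1535/64 ≈ -23.984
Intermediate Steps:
-(1/N + 4*6) = -(1/(-64) + 4*6) = -(-1/64 + 24) = -1*1535/64 = -1535/64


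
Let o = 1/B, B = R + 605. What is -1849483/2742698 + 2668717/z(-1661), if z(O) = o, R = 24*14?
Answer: 6887635174687023/2742698 ≈ 2.5113e+9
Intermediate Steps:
R = 336
B = 941 (B = 336 + 605 = 941)
o = 1/941 ≈ 0.0010627
z(O) = 1/941
-1849483/2742698 + 2668717/z(-1661) = -1849483/2742698 + 2668717/(1/941) = -1849483*1/2742698 + 2668717*941 = -1849483/2742698 + 2511262697 = 6887635174687023/2742698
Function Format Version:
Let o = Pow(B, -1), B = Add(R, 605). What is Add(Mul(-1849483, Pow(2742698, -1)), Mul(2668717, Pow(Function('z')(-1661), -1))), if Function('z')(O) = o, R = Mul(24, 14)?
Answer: Rational(6887635174687023, 2742698) ≈ 2.5113e+9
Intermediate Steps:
R = 336
B = 941 (B = Add(336, 605) = 941)
o = Rational(1, 941) (o = Pow(941, -1) = Rational(1, 941) ≈ 0.0010627)
Function('z')(O) = Rational(1, 941)
Add(Mul(-1849483, Pow(2742698, -1)), Mul(2668717, Pow(Function('z')(-1661), -1))) = Add(Mul(-1849483, Pow(2742698, -1)), Mul(2668717, Pow(Rational(1, 941), -1))) = Add(Mul(-1849483, Rational(1, 2742698)), Mul(2668717, 941)) = Add(Rational(-1849483, 2742698), 2511262697) = Rational(6887635174687023, 2742698)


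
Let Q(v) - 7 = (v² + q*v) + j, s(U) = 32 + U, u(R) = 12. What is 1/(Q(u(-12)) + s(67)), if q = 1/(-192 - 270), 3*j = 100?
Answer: 231/65444 ≈ 0.0035297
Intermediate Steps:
j = 100/3 (j = (⅓)*100 = 100/3 ≈ 33.333)
q = -1/462 (q = 1/(-462) = -1/462 ≈ -0.0021645)
Q(v) = 121/3 + v² - v/462 (Q(v) = 7 + ((v² - v/462) + 100/3) = 7 + (100/3 + v² - v/462) = 121/3 + v² - v/462)
1/(Q(u(-12)) + s(67)) = 1/((121/3 + 12² - 1/462*12) + (32 + 67)) = 1/((121/3 + 144 - 2/77) + 99) = 1/(42575/231 + 99) = 1/(65444/231) = 231/65444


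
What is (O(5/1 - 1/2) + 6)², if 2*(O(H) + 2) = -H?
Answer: 49/16 ≈ 3.0625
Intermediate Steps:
O(H) = -2 - H/2 (O(H) = -2 + (-H)/2 = -2 - H/2)
(O(5/1 - 1/2) + 6)² = ((-2 - (5/1 - 1/2)/2) + 6)² = ((-2 - (5*1 - 1*½)/2) + 6)² = ((-2 - (5 - ½)/2) + 6)² = ((-2 - ½*9/2) + 6)² = ((-2 - 9/4) + 6)² = (-17/4 + 6)² = (7/4)² = 49/16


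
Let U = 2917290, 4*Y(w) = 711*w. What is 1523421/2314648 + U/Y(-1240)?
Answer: -213890741377/17005718856 ≈ -12.578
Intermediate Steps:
Y(w) = 711*w/4 (Y(w) = (711*w)/4 = 711*w/4)
1523421/2314648 + U/Y(-1240) = 1523421/2314648 + 2917290/(((711/4)*(-1240))) = 1523421*(1/2314648) + 2917290/(-220410) = 1523421/2314648 + 2917290*(-1/220410) = 1523421/2314648 - 97243/7347 = -213890741377/17005718856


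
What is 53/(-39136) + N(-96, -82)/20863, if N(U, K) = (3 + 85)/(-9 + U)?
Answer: -119546563/85731908640 ≈ -0.0013944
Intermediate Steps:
N(U, K) = 88/(-9 + U)
53/(-39136) + N(-96, -82)/20863 = 53/(-39136) + (88/(-9 - 96))/20863 = 53*(-1/39136) + (88/(-105))*(1/20863) = -53/39136 + (88*(-1/105))*(1/20863) = -53/39136 - 88/105*1/20863 = -53/39136 - 88/2190615 = -119546563/85731908640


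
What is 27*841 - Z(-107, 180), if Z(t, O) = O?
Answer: 22527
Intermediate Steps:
27*841 - Z(-107, 180) = 27*841 - 1*180 = 22707 - 180 = 22527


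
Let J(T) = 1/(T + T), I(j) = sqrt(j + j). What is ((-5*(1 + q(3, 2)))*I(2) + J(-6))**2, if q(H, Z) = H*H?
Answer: 1442401/144 ≈ 10017.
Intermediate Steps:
q(H, Z) = H**2
I(j) = sqrt(2)*sqrt(j) (I(j) = sqrt(2*j) = sqrt(2)*sqrt(j))
J(T) = 1/(2*T)
((-5*(1 + q(3, 2)))*I(2) + J(-6))**2 = ((-5*(1 + 3**2))*(sqrt(2)*sqrt(2)) + (1/2)/(-6))**2 = (-5*(1 + 9)*2 + (1/2)*(-1/6))**2 = (-5*10*2 - 1/12)**2 = (-50*2 - 1/12)**2 = (-100 - 1/12)**2 = (-1201/12)**2 = 1442401/144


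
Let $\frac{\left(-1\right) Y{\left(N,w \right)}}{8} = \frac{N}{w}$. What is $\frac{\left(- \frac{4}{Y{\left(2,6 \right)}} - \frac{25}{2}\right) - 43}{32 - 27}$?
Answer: $- \frac{54}{5} \approx -10.8$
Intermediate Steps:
$Y{\left(N,w \right)} = - \frac{8 N}{w}$ ($Y{\left(N,w \right)} = - 8 \frac{N}{w} = - \frac{8 N}{w}$)
$\frac{\left(- \frac{4}{Y{\left(2,6 \right)}} - \frac{25}{2}\right) - 43}{32 - 27} = \frac{\left(- \frac{4}{\left(-8\right) 2 \cdot \frac{1}{6}} - \frac{25}{2}\right) - 43}{32 - 27} = \frac{\left(- \frac{4}{\left(-8\right) 2 \cdot \frac{1}{6}} - \frac{25}{2}\right) - 43}{5} = \frac{\left(- \frac{4}{- \frac{8}{3}} - \frac{25}{2}\right) - 43}{5} = \frac{\left(\left(-4\right) \left(- \frac{3}{8}\right) - \frac{25}{2}\right) - 43}{5} = \frac{\left(\frac{3}{2} - \frac{25}{2}\right) - 43}{5} = \frac{-11 - 43}{5} = \frac{1}{5} \left(-54\right) = - \frac{54}{5}$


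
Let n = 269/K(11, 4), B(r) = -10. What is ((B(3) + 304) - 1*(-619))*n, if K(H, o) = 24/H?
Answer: 2701567/24 ≈ 1.1257e+5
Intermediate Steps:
n = 2959/24 (n = 269/((24/11)) = 269/((24*(1/11))) = 269/(24/11) = 269*(11/24) = 2959/24 ≈ 123.29)
((B(3) + 304) - 1*(-619))*n = ((-10 + 304) - 1*(-619))*(2959/24) = (294 + 619)*(2959/24) = 913*(2959/24) = 2701567/24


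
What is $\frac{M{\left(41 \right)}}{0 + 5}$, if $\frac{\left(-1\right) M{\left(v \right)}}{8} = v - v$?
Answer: $0$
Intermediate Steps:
$M{\left(v \right)} = 0$ ($M{\left(v \right)} = - 8 \left(v - v\right) = \left(-8\right) 0 = 0$)
$\frac{M{\left(41 \right)}}{0 + 5} = \frac{1}{0 + 5} \cdot 0 = \frac{1}{5} \cdot 0 = 0$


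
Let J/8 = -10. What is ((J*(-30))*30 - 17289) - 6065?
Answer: 48646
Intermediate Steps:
J = -80 (J = 8*(-10) = -80)
((J*(-30))*30 - 17289) - 6065 = (-80*(-30)*30 - 17289) - 6065 = (2400*30 - 17289) - 6065 = (72000 - 17289) - 6065 = 54711 - 6065 = 48646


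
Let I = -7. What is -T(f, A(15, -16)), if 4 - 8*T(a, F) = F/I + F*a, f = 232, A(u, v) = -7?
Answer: -1627/8 ≈ -203.38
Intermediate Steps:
T(a, F) = ½ + F/56 - F*a/8 (T(a, F) = ½ - (F/(-7) + F*a)/8 = ½ - (F*(-⅐) + F*a)/8 = ½ - (-F/7 + F*a)/8 = ½ + (F/56 - F*a/8) = ½ + F/56 - F*a/8)
-T(f, A(15, -16)) = -(½ + (1/56)*(-7) - ⅛*(-7)*232) = -(½ - ⅛ + 203) = -1*1627/8 = -1627/8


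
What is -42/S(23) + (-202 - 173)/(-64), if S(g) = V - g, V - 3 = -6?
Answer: 6219/832 ≈ 7.4748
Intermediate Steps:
V = -3 (V = 3 - 6 = -3)
S(g) = -3 - g
-42/S(23) + (-202 - 173)/(-64) = -42/(-3 - 1*23) + (-202 - 173)/(-64) = -42/(-3 - 23) - 375*(-1/64) = -42/(-26) + 375/64 = -42*(-1/26) + 375/64 = 21/13 + 375/64 = 6219/832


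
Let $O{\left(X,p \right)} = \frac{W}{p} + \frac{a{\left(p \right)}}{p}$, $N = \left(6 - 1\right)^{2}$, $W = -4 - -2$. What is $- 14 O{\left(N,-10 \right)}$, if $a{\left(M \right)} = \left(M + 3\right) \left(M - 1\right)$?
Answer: $105$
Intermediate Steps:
$a{\left(M \right)} = \left(-1 + M\right) \left(3 + M\right)$ ($a{\left(M \right)} = \left(3 + M\right) \left(-1 + M\right) = \left(-1 + M\right) \left(3 + M\right)$)
$W = -2$ ($W = -4 + 2 = -2$)
$N = 25$ ($N = 5^{2} = 25$)
$O{\left(X,p \right)} = - \frac{2}{p} + \frac{-3 + p^{2} + 2 p}{p}$
$- 14 O{\left(N,-10 \right)} = - 14 \left(2 - 10 - \frac{5}{-10}\right) = - 14 \left(2 - 10 - - \frac{1}{2}\right) = - 14 \left(2 - 10 + \frac{1}{2}\right) = \left(-14\right) \left(- \frac{15}{2}\right) = 105$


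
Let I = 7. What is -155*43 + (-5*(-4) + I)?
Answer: -6638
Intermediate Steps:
-155*43 + (-5*(-4) + I) = -155*43 + (-5*(-4) + 7) = -6665 + (20 + 7) = -6665 + 27 = -6638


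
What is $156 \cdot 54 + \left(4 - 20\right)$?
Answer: $8408$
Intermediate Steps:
$156 \cdot 54 + \left(4 - 20\right) = 8424 + \left(4 - 20\right) = 8424 - 16 = 8408$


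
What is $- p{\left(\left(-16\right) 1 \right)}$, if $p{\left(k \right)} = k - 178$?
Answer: $194$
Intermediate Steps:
$p{\left(k \right)} = -178 + k$
$- p{\left(\left(-16\right) 1 \right)} = - (-178 - 16) = \left(-1\right) \left(-194\right) = 194$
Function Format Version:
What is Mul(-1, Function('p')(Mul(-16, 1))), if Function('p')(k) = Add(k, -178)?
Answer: 194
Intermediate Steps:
Function('p')(k) = Add(-178, k)
Mul(-1, Function('p')(Mul(-16, 1))) = Mul(-1, Add(-178, Mul(-16, 1))) = Mul(-1, Add(-178, -16)) = Mul(-1, -194) = 194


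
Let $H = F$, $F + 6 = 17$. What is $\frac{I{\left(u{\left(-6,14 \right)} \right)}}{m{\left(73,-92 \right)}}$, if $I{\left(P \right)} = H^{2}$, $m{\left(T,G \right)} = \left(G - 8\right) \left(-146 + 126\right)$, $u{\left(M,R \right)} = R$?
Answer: $\frac{121}{2000} \approx 0.0605$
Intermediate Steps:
$F = 11$ ($F = -6 + 17 = 11$)
$m{\left(T,G \right)} = 160 - 20 G$ ($m{\left(T,G \right)} = \left(-8 + G\right) \left(-20\right) = 160 - 20 G$)
$H = 11$
$I{\left(P \right)} = 121$ ($I{\left(P \right)} = 11^{2} = 121$)
$\frac{I{\left(u{\left(-6,14 \right)} \right)}}{m{\left(73,-92 \right)}} = \frac{121}{160 - -1840} = \frac{121}{160 + 1840} = \frac{121}{2000}$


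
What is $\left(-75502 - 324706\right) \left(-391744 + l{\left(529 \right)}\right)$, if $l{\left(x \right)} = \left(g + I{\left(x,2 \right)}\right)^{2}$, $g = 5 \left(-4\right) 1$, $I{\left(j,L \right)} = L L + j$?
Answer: $51456743600$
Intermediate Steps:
$I{\left(j,L \right)} = j + L^{2}$ ($I{\left(j,L \right)} = L^{2} + j = j + L^{2}$)
$g = -20$ ($g = \left(-20\right) 1 = -20$)
$l{\left(x \right)} = \left(-16 + x\right)^{2}$ ($l{\left(x \right)} = \left(-20 + \left(x + 2^{2}\right)\right)^{2} = \left(-20 + \left(x + 4\right)\right)^{2} = \left(-20 + \left(4 + x\right)\right)^{2} = \left(-16 + x\right)^{2}$)
$\left(-75502 - 324706\right) \left(-391744 + l{\left(529 \right)}\right) = \left(-75502 - 324706\right) \left(-391744 + \left(-16 + 529\right)^{2}\right) = - 400208 \left(-391744 + 513^{2}\right) = - 400208 \left(-391744 + 263169\right) = \left(-400208\right) \left(-128575\right) = 51456743600$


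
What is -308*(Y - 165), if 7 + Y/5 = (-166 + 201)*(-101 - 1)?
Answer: 5559400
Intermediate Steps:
Y = -17885 (Y = -35 + 5*((-166 + 201)*(-101 - 1)) = -35 + 5*(35*(-102)) = -35 + 5*(-3570) = -35 - 17850 = -17885)
-308*(Y - 165) = -308*(-17885 - 165) = -308*(-18050) = 5559400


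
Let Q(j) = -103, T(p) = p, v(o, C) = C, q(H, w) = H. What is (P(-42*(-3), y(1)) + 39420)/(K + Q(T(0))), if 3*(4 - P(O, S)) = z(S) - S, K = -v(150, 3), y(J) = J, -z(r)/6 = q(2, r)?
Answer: -118285/318 ≈ -371.97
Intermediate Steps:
z(r) = -12 (z(r) = -6*2 = -12)
K = -3 (K = -1*3 = -3)
P(O, S) = 8 + S/3 (P(O, S) = 4 - (-12 - S)/3 = 4 + (4 + S/3) = 8 + S/3)
(P(-42*(-3), y(1)) + 39420)/(K + Q(T(0))) = ((8 + (1/3)*1) + 39420)/(-3 - 103) = ((8 + 1/3) + 39420)/(-106) = (25/3 + 39420)*(-1/106) = (118285/3)*(-1/106) = -118285/318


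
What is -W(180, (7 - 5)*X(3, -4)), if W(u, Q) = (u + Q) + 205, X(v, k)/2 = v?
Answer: -397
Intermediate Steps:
X(v, k) = 2*v
W(u, Q) = 205 + Q + u (W(u, Q) = (Q + u) + 205 = 205 + Q + u)
-W(180, (7 - 5)*X(3, -4)) = -(205 + (7 - 5)*(2*3) + 180) = -(205 + 2*6 + 180) = -(205 + 12 + 180) = -1*397 = -397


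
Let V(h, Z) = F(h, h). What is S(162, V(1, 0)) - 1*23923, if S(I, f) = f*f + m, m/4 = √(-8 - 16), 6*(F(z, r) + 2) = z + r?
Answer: -215282/9 + 8*I*√6 ≈ -23920.0 + 19.596*I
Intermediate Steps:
F(z, r) = -2 + r/6 + z/6 (F(z, r) = -2 + (z + r)/6 = -2 + (r + z)/6 = -2 + (r/6 + z/6) = -2 + r/6 + z/6)
V(h, Z) = -2 + h/3 (V(h, Z) = -2 + h/6 + h/6 = -2 + h/3)
m = 8*I*√6 (m = 4*√(-8 - 16) = 4*√(-24) = 4*(2*I*√6) = 8*I*√6 ≈ 19.596*I)
S(I, f) = f² + 8*I*√6 (S(I, f) = f*f + 8*I*√6 = f² + 8*I*√6)
S(162, V(1, 0)) - 1*23923 = ((-2 + (⅓)*1)² + 8*I*√6) - 1*23923 = ((-2 + ⅓)² + 8*I*√6) - 23923 = ((-5/3)² + 8*I*√6) - 23923 = (25/9 + 8*I*√6) - 23923 = -215282/9 + 8*I*√6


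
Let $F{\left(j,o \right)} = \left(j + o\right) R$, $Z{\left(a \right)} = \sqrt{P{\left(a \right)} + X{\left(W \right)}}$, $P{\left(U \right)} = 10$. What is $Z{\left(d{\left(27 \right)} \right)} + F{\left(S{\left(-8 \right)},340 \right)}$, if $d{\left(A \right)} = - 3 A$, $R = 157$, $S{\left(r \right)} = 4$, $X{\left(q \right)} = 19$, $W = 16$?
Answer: $54008 + \sqrt{29} \approx 54013.0$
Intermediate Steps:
$Z{\left(a \right)} = \sqrt{29}$ ($Z{\left(a \right)} = \sqrt{10 + 19} = \sqrt{29}$)
$F{\left(j,o \right)} = 157 j + 157 o$ ($F{\left(j,o \right)} = \left(j + o\right) 157 = 157 j + 157 o$)
$Z{\left(d{\left(27 \right)} \right)} + F{\left(S{\left(-8 \right)},340 \right)} = \sqrt{29} + \left(157 \cdot 4 + 157 \cdot 340\right) = \sqrt{29} + \left(628 + 53380\right) = \sqrt{29} + 54008 = 54008 + \sqrt{29}$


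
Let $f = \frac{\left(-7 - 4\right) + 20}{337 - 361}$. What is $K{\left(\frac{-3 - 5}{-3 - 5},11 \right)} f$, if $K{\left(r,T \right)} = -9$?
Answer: $\frac{27}{8} \approx 3.375$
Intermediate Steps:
$f = - \frac{3}{8}$ ($f = \frac{\left(-7 - 4\right) + 20}{-24} = \left(-11 + 20\right) \left(- \frac{1}{24}\right) = 9 \left(- \frac{1}{24}\right) = - \frac{3}{8} \approx -0.375$)
$K{\left(\frac{-3 - 5}{-3 - 5},11 \right)} f = \left(-9\right) \left(- \frac{3}{8}\right) = \frac{27}{8}$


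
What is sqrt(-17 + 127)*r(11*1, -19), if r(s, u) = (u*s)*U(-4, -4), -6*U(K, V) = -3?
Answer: -209*sqrt(110)/2 ≈ -1096.0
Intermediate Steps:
U(K, V) = 1/2 (U(K, V) = -1/6*(-3) = 1/2)
r(s, u) = s*u/2 (r(s, u) = (u*s)*(1/2) = (s*u)*(1/2) = s*u/2)
sqrt(-17 + 127)*r(11*1, -19) = sqrt(-17 + 127)*((1/2)*(11*1)*(-19)) = sqrt(110)*((1/2)*11*(-19)) = sqrt(110)*(-209/2) = -209*sqrt(110)/2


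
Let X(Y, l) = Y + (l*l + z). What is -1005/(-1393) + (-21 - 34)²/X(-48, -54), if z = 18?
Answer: 7114255/4020198 ≈ 1.7696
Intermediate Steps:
X(Y, l) = 18 + Y + l² (X(Y, l) = Y + (l*l + 18) = Y + (l² + 18) = Y + (18 + l²) = 18 + Y + l²)
-1005/(-1393) + (-21 - 34)²/X(-48, -54) = -1005/(-1393) + (-21 - 34)²/(18 - 48 + (-54)²) = -1005*(-1/1393) + (-55)²/(18 - 48 + 2916) = 1005/1393 + 3025/2886 = 7114255/4020198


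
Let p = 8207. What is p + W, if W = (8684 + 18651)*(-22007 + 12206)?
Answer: -267902128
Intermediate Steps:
W = -267910335 (W = 27335*(-9801) = -267910335)
p + W = 8207 - 267910335 = -267902128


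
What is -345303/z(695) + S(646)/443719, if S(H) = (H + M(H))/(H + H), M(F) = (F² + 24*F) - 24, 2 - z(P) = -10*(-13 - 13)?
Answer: 8248213509470/6162813191 ≈ 1338.4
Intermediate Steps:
z(P) = -258 (z(P) = 2 - (-10)*(-13 - 13) = 2 - (-10)*(-26) = 2 - 1*260 = 2 - 260 = -258)
M(F) = -24 + F² + 24*F
S(H) = (-24 + H² + 25*H)/(2*H) (S(H) = (H + (-24 + H² + 24*H))/(H + H) = (-24 + H² + 25*H)/((2*H)) = (-24 + H² + 25*H)*(1/(2*H)) = (-24 + H² + 25*H)/(2*H))
-345303/z(695) + S(646)/443719 = -345303/(-258) + (25/2 + (½)*646 - 12/646)/443719 = -345303*(-1/258) + (25/2 + 323 - 12*1/646)*(1/443719) = 115101/86 + (25/2 + 323 - 6/323)*(1/443719) = 115101/86 + (216721/646)*(1/443719) = 115101/86 + 216721/286642474 = 8248213509470/6162813191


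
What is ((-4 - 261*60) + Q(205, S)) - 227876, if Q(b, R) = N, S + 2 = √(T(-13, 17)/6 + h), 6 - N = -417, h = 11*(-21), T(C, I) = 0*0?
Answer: -243117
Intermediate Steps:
T(C, I) = 0
h = -231
N = 423 (N = 6 - 1*(-417) = 6 + 417 = 423)
S = -2 + I*√231 (S = -2 + √(0/6 - 231) = -2 + √(0*(⅙) - 231) = -2 + √(0 - 231) = -2 + √(-231) = -2 + I*√231 ≈ -2.0 + 15.199*I)
Q(b, R) = 423
((-4 - 261*60) + Q(205, S)) - 227876 = ((-4 - 261*60) + 423) - 227876 = ((-4 - 15660) + 423) - 227876 = (-15664 + 423) - 227876 = -15241 - 227876 = -243117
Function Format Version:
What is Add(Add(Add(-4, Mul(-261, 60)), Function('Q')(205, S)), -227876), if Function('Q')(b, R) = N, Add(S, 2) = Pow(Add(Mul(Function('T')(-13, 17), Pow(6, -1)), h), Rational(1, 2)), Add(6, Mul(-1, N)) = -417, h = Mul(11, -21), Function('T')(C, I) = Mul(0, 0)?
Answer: -243117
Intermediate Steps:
Function('T')(C, I) = 0
h = -231
N = 423 (N = Add(6, Mul(-1, -417)) = Add(6, 417) = 423)
S = Add(-2, Mul(I, Pow(231, Rational(1, 2)))) (S = Add(-2, Pow(Add(Mul(0, Pow(6, -1)), -231), Rational(1, 2))) = Add(-2, Pow(Add(Mul(0, Rational(1, 6)), -231), Rational(1, 2))) = Add(-2, Pow(Add(0, -231), Rational(1, 2))) = Add(-2, Pow(-231, Rational(1, 2))) = Add(-2, Mul(I, Pow(231, Rational(1, 2)))) ≈ Add(-2.0000, Mul(15.199, I)))
Function('Q')(b, R) = 423
Add(Add(Add(-4, Mul(-261, 60)), Function('Q')(205, S)), -227876) = Add(Add(Add(-4, Mul(-261, 60)), 423), -227876) = Add(Add(Add(-4, -15660), 423), -227876) = Add(Add(-15664, 423), -227876) = Add(-15241, -227876) = -243117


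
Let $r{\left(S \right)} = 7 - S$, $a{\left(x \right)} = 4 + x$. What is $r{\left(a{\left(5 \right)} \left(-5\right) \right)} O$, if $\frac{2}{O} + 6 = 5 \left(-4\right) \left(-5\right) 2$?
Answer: $\frac{52}{97} \approx 0.53608$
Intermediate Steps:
$O = \frac{1}{97}$ ($O = \frac{2}{-6 + 5 \left(-4\right) \left(-5\right) 2} = \frac{2}{-6 + 5 \cdot 20 \cdot 2} = \frac{2}{-6 + 5 \cdot 40} = \frac{2}{-6 + 200} = \frac{2}{194} = 2 \cdot \frac{1}{194} = \frac{1}{97} \approx 0.010309$)
$r{\left(a{\left(5 \right)} \left(-5\right) \right)} O = \left(7 - \left(4 + 5\right) \left(-5\right)\right) \frac{1}{97} = \left(7 - 9 \left(-5\right)\right) \frac{1}{97} = \left(7 - -45\right) \frac{1}{97} = \left(7 + 45\right) \frac{1}{97} = 52 \cdot \frac{1}{97} = \frac{52}{97}$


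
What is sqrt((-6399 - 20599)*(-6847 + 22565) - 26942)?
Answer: I*sqrt(424381506) ≈ 20601.0*I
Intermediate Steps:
sqrt((-6399 - 20599)*(-6847 + 22565) - 26942) = sqrt(-26998*15718 - 26942) = sqrt(-424354564 - 26942) = sqrt(-424381506) = I*sqrt(424381506)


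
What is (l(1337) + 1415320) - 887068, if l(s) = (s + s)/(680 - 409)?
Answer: 143158966/271 ≈ 5.2826e+5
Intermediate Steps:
l(s) = 2*s/271 (l(s) = (2*s)/271 = (2*s)*(1/271) = 2*s/271)
(l(1337) + 1415320) - 887068 = ((2/271)*1337 + 1415320) - 887068 = (2674/271 + 1415320) - 887068 = 383554394/271 - 887068 = 143158966/271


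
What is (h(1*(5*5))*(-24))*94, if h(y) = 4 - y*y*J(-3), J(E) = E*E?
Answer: 12680976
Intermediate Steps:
J(E) = E²
h(y) = 4 - 9*y² (h(y) = 4 - y*y*(-3)² = 4 - y²*9 = 4 - 9*y²)
(h(1*(5*5))*(-24))*94 = ((4 - 9*(1*(5*5))²)*(-24))*94 = ((4 - 9*(1*25)²)*(-24))*94 = ((4 - 9*25²)*(-24))*94 = ((4 - 9*625)*(-24))*94 = ((4 - 5625)*(-24))*94 = -5621*(-24)*94 = 134904*94 = 12680976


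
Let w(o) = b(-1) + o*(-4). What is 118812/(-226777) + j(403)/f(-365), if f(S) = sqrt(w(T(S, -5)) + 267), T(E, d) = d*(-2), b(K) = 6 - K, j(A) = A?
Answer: -118812/226777 + 31*sqrt(26)/6 ≈ 25.821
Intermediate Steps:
T(E, d) = -2*d
w(o) = 7 - 4*o (w(o) = (6 - 1*(-1)) + o*(-4) = (6 + 1) - 4*o = 7 - 4*o)
f(S) = 3*sqrt(26) (f(S) = sqrt((7 - (-8)*(-5)) + 267) = sqrt((7 - 4*10) + 267) = sqrt((7 - 40) + 267) = sqrt(-33 + 267) = sqrt(234) = 3*sqrt(26))
118812/(-226777) + j(403)/f(-365) = 118812/(-226777) + 403/((3*sqrt(26))) = 118812*(-1/226777) + 403*(sqrt(26)/78) = -118812/226777 + 31*sqrt(26)/6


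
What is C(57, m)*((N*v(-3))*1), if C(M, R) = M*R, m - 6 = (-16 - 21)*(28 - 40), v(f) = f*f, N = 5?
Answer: 1154250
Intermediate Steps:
v(f) = f**2
m = 450 (m = 6 + (-16 - 21)*(28 - 40) = 6 - 37*(-12) = 6 + 444 = 450)
C(57, m)*((N*v(-3))*1) = (57*450)*((5*(-3)**2)*1) = 25650*((5*9)*1) = 25650*(45*1) = 25650*45 = 1154250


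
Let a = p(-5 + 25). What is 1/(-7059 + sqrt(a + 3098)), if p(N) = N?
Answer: -7059/49826363 - sqrt(3118)/49826363 ≈ -0.00014279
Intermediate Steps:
a = 20 (a = -5 + 25 = 20)
1/(-7059 + sqrt(a + 3098)) = 1/(-7059 + sqrt(20 + 3098)) = 1/(-7059 + sqrt(3118))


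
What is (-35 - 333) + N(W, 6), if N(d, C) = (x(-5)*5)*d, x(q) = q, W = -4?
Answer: -268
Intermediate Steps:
N(d, C) = -25*d (N(d, C) = (-5*5)*d = -25*d)
(-35 - 333) + N(W, 6) = (-35 - 333) - 25*(-4) = -368 + 100 = -268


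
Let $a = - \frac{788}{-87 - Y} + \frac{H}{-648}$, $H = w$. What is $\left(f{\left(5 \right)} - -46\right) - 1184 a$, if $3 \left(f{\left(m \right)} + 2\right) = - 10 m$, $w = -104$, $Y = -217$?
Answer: $\frac{36929606}{5265} \approx 7014.2$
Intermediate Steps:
$H = -104$
$f{\left(m \right)} = -2 - \frac{10 m}{3}$ ($f{\left(m \right)} = -2 + \frac{\left(-10\right) m}{3} = -2 - \frac{10 m}{3}$)
$a = - \frac{31069}{5265}$ ($a = - \frac{788}{-87 - -217} - \frac{104}{-648} = - \frac{788}{-87 + 217} - - \frac{13}{81} = - \frac{788}{130} + \frac{13}{81} = \left(-788\right) \frac{1}{130} + \frac{13}{81} = - \frac{394}{65} + \frac{13}{81} = - \frac{31069}{5265} \approx -5.901$)
$\left(f{\left(5 \right)} - -46\right) - 1184 a = \left(\left(-2 - \frac{50}{3}\right) - -46\right) - - \frac{36785696}{5265} = \left(\left(-2 - \frac{50}{3}\right) + 46\right) + \frac{36785696}{5265} = \left(- \frac{56}{3} + 46\right) + \frac{36785696}{5265} = \frac{82}{3} + \frac{36785696}{5265} = \frac{36929606}{5265}$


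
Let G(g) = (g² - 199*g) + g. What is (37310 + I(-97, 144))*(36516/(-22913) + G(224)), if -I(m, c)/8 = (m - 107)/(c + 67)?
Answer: 95496951170312/439513 ≈ 2.1728e+8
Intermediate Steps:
I(m, c) = -8*(-107 + m)/(67 + c) (I(m, c) = -8*(m - 107)/(c + 67) = -8*(-107 + m)/(67 + c))
G(g) = g² - 198*g
(37310 + I(-97, 144))*(36516/(-22913) + G(224)) = (37310 + 8*(107 - 1*(-97))/(67 + 144))*(36516/(-22913) + 224*(-198 + 224)) = (37310 + 8*(107 + 97)/211)*(36516*(-1/22913) + 224*26) = (37310 + 8*(1/211)*204)*(-36516/22913 + 5824) = (37310 + 1632/211)*(133408796/22913) = (7874042/211)*(133408796/22913) = 95496951170312/439513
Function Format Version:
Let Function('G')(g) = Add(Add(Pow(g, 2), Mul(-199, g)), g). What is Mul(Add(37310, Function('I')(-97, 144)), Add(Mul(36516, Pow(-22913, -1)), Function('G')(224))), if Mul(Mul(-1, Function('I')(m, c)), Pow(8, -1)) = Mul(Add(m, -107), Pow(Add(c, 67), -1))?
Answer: Rational(95496951170312, 439513) ≈ 2.1728e+8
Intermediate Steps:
Function('I')(m, c) = Mul(-8, Pow(Add(67, c), -1), Add(-107, m)) (Function('I')(m, c) = Mul(-8, Mul(Add(m, -107), Pow(Add(c, 67), -1))) = Mul(-8, Mul(Add(-107, m), Pow(Add(67, c), -1))) = Mul(-8, Mul(Pow(Add(67, c), -1), Add(-107, m))) = Mul(-8, Pow(Add(67, c), -1), Add(-107, m)))
Function('G')(g) = Add(Pow(g, 2), Mul(-198, g))
Mul(Add(37310, Function('I')(-97, 144)), Add(Mul(36516, Pow(-22913, -1)), Function('G')(224))) = Mul(Add(37310, Mul(8, Pow(Add(67, 144), -1), Add(107, Mul(-1, -97)))), Add(Mul(36516, Pow(-22913, -1)), Mul(224, Add(-198, 224)))) = Mul(Add(37310, Mul(8, Pow(211, -1), Add(107, 97))), Add(Mul(36516, Rational(-1, 22913)), Mul(224, 26))) = Mul(Add(37310, Mul(8, Rational(1, 211), 204)), Add(Rational(-36516, 22913), 5824)) = Mul(Add(37310, Rational(1632, 211)), Rational(133408796, 22913)) = Mul(Rational(7874042, 211), Rational(133408796, 22913)) = Rational(95496951170312, 439513)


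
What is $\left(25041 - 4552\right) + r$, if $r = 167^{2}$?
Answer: $48378$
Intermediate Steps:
$r = 27889$
$\left(25041 - 4552\right) + r = \left(25041 - 4552\right) + 27889 = 20489 + 27889 = 48378$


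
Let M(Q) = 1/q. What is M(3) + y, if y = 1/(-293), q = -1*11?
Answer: -304/3223 ≈ -0.094322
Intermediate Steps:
q = -11
y = -1/293 ≈ -0.0034130
M(Q) = -1/11 (M(Q) = 1/(-11) = -1/11)
M(3) + y = -1/11 - 1/293 = -304/3223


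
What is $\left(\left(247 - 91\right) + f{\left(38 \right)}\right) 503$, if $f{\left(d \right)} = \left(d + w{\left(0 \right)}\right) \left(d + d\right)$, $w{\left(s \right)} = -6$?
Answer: $1301764$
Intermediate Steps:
$f{\left(d \right)} = 2 d \left(-6 + d\right)$ ($f{\left(d \right)} = \left(d - 6\right) \left(d + d\right) = \left(-6 + d\right) 2 d = 2 d \left(-6 + d\right)$)
$\left(\left(247 - 91\right) + f{\left(38 \right)}\right) 503 = \left(\left(247 - 91\right) + 2 \cdot 38 \left(-6 + 38\right)\right) 503 = \left(\left(247 - 91\right) + 2 \cdot 38 \cdot 32\right) 503 = \left(156 + 2432\right) 503 = 2588 \cdot 503 = 1301764$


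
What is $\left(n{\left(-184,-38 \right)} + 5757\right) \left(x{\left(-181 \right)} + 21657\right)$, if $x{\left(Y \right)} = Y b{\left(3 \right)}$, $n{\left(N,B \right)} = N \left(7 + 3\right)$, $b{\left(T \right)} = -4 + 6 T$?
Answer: $74904791$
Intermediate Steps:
$n{\left(N,B \right)} = 10 N$ ($n{\left(N,B \right)} = N 10 = 10 N$)
$x{\left(Y \right)} = 14 Y$ ($x{\left(Y \right)} = Y \left(-4 + 6 \cdot 3\right) = Y \left(-4 + 18\right) = Y 14 = 14 Y$)
$\left(n{\left(-184,-38 \right)} + 5757\right) \left(x{\left(-181 \right)} + 21657\right) = \left(10 \left(-184\right) + 5757\right) \left(14 \left(-181\right) + 21657\right) = \left(-1840 + 5757\right) \left(-2534 + 21657\right) = 3917 \cdot 19123 = 74904791$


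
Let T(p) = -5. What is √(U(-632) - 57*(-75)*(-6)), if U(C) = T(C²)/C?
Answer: I*√2561305610/316 ≈ 160.16*I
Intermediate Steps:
U(C) = -5/C
√(U(-632) - 57*(-75)*(-6)) = √(-5/(-632) - 57*(-75)*(-6)) = √(-5*(-1/632) + 4275*(-6)) = √(5/632 - 25650) = √(-16210795/632) = I*√2561305610/316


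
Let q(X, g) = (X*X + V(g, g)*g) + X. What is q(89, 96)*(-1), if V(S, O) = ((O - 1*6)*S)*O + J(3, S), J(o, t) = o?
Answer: -79634538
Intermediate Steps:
V(S, O) = 3 + O*S*(-6 + O) (V(S, O) = ((O - 1*6)*S)*O + 3 = ((O - 6)*S)*O + 3 = ((-6 + O)*S)*O + 3 = (S*(-6 + O))*O + 3 = O*S*(-6 + O) + 3 = 3 + O*S*(-6 + O))
q(X, g) = X + X² + g*(3 + g³ - 6*g²) (q(X, g) = (X*X + (3 + g*g² - 6*g*g)*g) + X = (X² + (3 + g³ - 6*g²)*g) + X = (X² + g*(3 + g³ - 6*g²)) + X = X + X² + g*(3 + g³ - 6*g²))
q(89, 96)*(-1) = (89 + 89² + 96*(3 + 96³ - 6*96²))*(-1) = (89 + 7921 + 96*(3 + 884736 - 6*9216))*(-1) = (89 + 7921 + 96*(3 + 884736 - 55296))*(-1) = (89 + 7921 + 96*829443)*(-1) = (89 + 7921 + 79626528)*(-1) = 79634538*(-1) = -79634538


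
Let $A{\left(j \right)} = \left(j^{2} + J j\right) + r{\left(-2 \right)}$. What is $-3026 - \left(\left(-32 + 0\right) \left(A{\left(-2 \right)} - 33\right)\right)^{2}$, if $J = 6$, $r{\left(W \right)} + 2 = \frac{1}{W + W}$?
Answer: $-1918482$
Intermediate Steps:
$r{\left(W \right)} = -2 + \frac{1}{2 W}$ ($r{\left(W \right)} = -2 + \frac{1}{W + W} = -2 + \frac{1}{2 W}$)
$A{\left(j \right)} = - \frac{9}{4} + j^{2} + 6 j$ ($A{\left(j \right)} = \left(j^{2} + 6 j\right) - \left(2 - \frac{1}{2 \left(-2\right)}\right) = \left(j^{2} + 6 j\right) + \left(-2 + \frac{1}{2} \left(- \frac{1}{2}\right)\right) = \left(j^{2} + 6 j\right) - \frac{9}{4} = - \frac{9}{4} + j^{2} + 6 j$)
$-3026 - \left(\left(-32 + 0\right) \left(A{\left(-2 \right)} - 33\right)\right)^{2} = -3026 - \left(\left(-32 + 0\right) \left(\left(- \frac{9}{4} + \left(-2\right)^{2} + 6 \left(-2\right)\right) - 33\right)\right)^{2} = -3026 - \left(- 32 \left(\left(- \frac{9}{4} + 4 - 12\right) - 33\right)\right)^{2} = -3026 - \left(- 32 \left(- \frac{41}{4} - 33\right)\right)^{2} = -3026 - \left(\left(-32\right) \left(- \frac{173}{4}\right)\right)^{2} = -3026 - 1384^{2} = -3026 - 1915456 = -1918482$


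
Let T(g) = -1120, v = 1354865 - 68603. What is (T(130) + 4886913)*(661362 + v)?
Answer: 9515687705832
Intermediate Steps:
v = 1286262
(T(130) + 4886913)*(661362 + v) = (-1120 + 4886913)*(661362 + 1286262) = 4885793*1947624 = 9515687705832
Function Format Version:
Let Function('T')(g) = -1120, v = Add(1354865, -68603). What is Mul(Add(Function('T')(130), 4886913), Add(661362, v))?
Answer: 9515687705832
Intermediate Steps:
v = 1286262
Mul(Add(Function('T')(130), 4886913), Add(661362, v)) = Mul(Add(-1120, 4886913), Add(661362, 1286262)) = Mul(4885793, 1947624) = 9515687705832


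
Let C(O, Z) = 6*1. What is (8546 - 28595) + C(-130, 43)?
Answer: -20043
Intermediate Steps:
C(O, Z) = 6
(8546 - 28595) + C(-130, 43) = (8546 - 28595) + 6 = -20049 + 6 = -20043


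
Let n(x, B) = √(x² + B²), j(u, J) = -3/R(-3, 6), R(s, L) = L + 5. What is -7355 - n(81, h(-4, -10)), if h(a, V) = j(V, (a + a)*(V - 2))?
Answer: -7355 - 3*√88210/11 ≈ -7436.0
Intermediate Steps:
R(s, L) = 5 + L
j(u, J) = -3/11 (j(u, J) = -3/(5 + 6) = -3/11)
h(a, V) = -3/11
n(x, B) = √(B² + x²)
-7355 - n(81, h(-4, -10)) = -7355 - √((-3/11)² + 81²) = -7355 - √(9/121 + 6561) = -7355 - √(793890/121) = -7355 - 3*√88210/11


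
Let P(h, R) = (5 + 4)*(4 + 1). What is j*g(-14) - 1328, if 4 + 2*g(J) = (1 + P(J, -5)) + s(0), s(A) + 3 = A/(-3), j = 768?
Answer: 13648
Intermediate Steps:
P(h, R) = 45 (P(h, R) = 9*5 = 45)
s(A) = -3 - A/3 (s(A) = -3 + A/(-3) = -3 + A*(-⅓) = -3 - A/3)
g(J) = 39/2 (g(J) = -2 + ((1 + 45) + (-3 - ⅓*0))/2 = -2 + (46 + (-3 + 0))/2 = -2 + (46 - 3)/2 = -2 + (½)*43 = -2 + 43/2 = 39/2)
j*g(-14) - 1328 = 768*(39/2) - 1328 = 14976 - 1328 = 13648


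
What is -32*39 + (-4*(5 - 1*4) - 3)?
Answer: -1255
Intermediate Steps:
-32*39 + (-4*(5 - 1*4) - 3) = -1248 + (-4*(5 - 4) - 3) = -1248 + (-4*1 - 3) = -1248 + (-4 - 3) = -1248 - 7 = -1255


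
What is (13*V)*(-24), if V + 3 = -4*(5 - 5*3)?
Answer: -11544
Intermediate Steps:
V = 37 (V = -3 - 4*(5 - 5*3) = -3 - 4*(5 - 15) = -3 - 4*(-10) = -3 + 40 = 37)
(13*V)*(-24) = (13*37)*(-24) = 481*(-24) = -11544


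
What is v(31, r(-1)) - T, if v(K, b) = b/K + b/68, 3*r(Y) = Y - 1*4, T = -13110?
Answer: 27635715/2108 ≈ 13110.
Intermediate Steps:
r(Y) = -4/3 + Y/3 (r(Y) = (Y - 1*4)/3 = (Y - 4)/3 = (-4 + Y)/3 = -4/3 + Y/3)
v(K, b) = b/68 + b/K (v(K, b) = b/K + b*(1/68) = b/K + b/68 = b/68 + b/K)
v(31, r(-1)) - T = ((-4/3 + (1/3)*(-1))/68 + (-4/3 + (1/3)*(-1))/31) - 1*(-13110) = ((-4/3 - 1/3)/68 + (-4/3 - 1/3)*(1/31)) + 13110 = ((1/68)*(-5/3) - 5/3*1/31) + 13110 = (-5/204 - 5/93) + 13110 = -165/2108 + 13110 = 27635715/2108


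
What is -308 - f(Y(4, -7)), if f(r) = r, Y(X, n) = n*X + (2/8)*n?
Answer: -1113/4 ≈ -278.25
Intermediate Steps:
Y(X, n) = n/4 + X*n (Y(X, n) = X*n + (2*(1/8))*n = X*n + n/4 = n/4 + X*n)
-308 - f(Y(4, -7)) = -308 - (-7)*(1/4 + 4) = -308 - (-7)*17/4 = -308 - 1*(-119/4) = -308 + 119/4 = -1113/4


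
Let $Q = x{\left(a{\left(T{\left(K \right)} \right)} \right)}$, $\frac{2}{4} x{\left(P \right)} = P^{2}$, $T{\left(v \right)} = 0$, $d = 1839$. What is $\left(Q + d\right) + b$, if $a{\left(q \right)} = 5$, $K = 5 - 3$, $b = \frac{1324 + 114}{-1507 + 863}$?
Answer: $\frac{607539}{322} \approx 1886.8$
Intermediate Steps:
$b = - \frac{719}{322}$ ($b = \frac{1438}{-644} = 1438 \left(- \frac{1}{644}\right) = - \frac{719}{322} \approx -2.2329$)
$K = 2$ ($K = 5 - 3 = 2$)
$x{\left(P \right)} = 2 P^{2}$
$Q = 50$ ($Q = 2 \cdot 5^{2} = 2 \cdot 25 = 50$)
$\left(Q + d\right) + b = \left(50 + 1839\right) - \frac{719}{322} = 1889 - \frac{719}{322} = \frac{607539}{322}$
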